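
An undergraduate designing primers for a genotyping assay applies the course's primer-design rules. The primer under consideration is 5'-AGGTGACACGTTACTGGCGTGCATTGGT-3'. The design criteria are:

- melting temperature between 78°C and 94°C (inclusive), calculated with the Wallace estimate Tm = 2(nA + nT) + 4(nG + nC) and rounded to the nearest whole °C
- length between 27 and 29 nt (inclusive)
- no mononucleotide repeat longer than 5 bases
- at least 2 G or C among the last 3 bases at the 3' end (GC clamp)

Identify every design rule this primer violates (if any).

Base counts: A=5, T=8, G=10, C=5 (length 28).
Tm: Tm = 2·13 + 4·15 = 86°C ✓
length: length 28 ✓
homopolymer run: longest run = 2 ✓
GC clamp: 3' end GGT has 2 G/C ✓

Meets all criteria.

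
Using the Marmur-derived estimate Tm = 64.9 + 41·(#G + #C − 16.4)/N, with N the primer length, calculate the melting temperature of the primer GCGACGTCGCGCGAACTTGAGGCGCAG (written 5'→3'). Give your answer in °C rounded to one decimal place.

68.8°C

Base counts: A=5, T=3, G=11, C=8; G+C = 19, N = 27.
Tm = 64.9 + 41·(19 − 16.4)/27 = 64.9 + 106.60/27 = 68.8°C.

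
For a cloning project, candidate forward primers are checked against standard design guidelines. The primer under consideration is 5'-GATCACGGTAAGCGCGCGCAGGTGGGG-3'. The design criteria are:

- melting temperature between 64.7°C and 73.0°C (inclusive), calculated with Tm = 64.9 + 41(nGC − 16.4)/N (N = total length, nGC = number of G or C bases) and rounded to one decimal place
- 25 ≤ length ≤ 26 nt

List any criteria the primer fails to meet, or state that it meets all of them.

Base counts: A=5, T=3, G=13, C=6 (length 27).
Tm: Tm = 64.9 + 41·(19 − 16.4)/27 = 68.8°C ✓
length: length 27, outside 25–26 ✗

Fails: length.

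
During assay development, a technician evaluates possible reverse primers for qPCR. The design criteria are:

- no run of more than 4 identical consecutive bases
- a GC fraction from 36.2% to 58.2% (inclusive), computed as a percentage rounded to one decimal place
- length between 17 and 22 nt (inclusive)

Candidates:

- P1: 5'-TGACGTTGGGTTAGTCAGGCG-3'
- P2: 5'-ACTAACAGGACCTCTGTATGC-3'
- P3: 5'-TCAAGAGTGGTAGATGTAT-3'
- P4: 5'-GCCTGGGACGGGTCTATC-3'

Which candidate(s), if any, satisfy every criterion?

P1 (21 nt, A=3 T=6 G=9 C=3): longest run = 3 ✓; GC 12/21 = 57.1% ✓; length 21 ✓ — passes.
P2 (21 nt, A=6 T=5 G=4 C=6): longest run = 2 ✓; GC 10/21 = 47.6% ✓; length 21 ✓ — passes.
P3 (19 nt, A=6 T=6 G=6 C=1): longest run = 2 ✓; GC 7/19 = 36.8% ✓; length 19 ✓ — passes.
P4 (18 nt, A=2 T=4 G=7 C=5): longest run = 3 ✓; GC 12/18 = 66.7%, outside 36.2–58.2% ✗; length 18 ✓ — fails.

P1, P2 and P3.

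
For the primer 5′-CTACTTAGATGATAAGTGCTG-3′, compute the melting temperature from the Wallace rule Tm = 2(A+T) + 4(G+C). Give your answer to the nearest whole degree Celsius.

Base counts: A=6, T=7, G=5, C=3 (length 21).
Tm = 2·(6+7) + 4·(5+3) = 2·13 + 4·8 = 26 + 32 = 58°C.

58°C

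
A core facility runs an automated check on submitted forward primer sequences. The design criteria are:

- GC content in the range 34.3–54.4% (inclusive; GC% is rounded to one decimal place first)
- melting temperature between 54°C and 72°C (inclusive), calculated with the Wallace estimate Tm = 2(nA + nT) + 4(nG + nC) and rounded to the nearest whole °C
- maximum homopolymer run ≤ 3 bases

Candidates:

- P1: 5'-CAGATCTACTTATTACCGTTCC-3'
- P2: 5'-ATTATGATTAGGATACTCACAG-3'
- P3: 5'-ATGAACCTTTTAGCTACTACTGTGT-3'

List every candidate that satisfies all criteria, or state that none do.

P1 only.

P1 (22 nt, A=5 T=8 G=2 C=7): GC 9/22 = 40.9% ✓; Tm = 2·13 + 4·9 = 62°C ✓; longest run = 2 ✓ — passes.
P2 (22 nt, A=8 T=7 G=4 C=3): GC 7/22 = 31.8%, outside 34.3–54.4% ✗; Tm = 2·15 + 4·7 = 58°C ✓; longest run = 2 ✓ — fails.
P3 (25 nt, A=6 T=10 G=4 C=5): GC 9/25 = 36.0% ✓; Tm = 2·16 + 4·9 = 68°C ✓; longest run = 4, exceeds 3 ✗ — fails.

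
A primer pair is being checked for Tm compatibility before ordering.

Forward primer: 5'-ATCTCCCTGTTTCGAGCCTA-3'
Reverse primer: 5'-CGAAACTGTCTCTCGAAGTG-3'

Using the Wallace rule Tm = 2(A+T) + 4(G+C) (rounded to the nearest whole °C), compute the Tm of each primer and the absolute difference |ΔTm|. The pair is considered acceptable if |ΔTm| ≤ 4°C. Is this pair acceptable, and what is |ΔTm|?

|ΔTm| = 0°C; the pair is acceptable.

Forward: A=3 T=7 G=3 C=7 → Tm = 2·10 + 4·10 = 60°C.
Reverse: A=5 T=5 G=5 C=5 → Tm = 2·10 + 4·10 = 60°C.
|ΔTm| = |60 − 60| = 0°C, ≤ 4°C.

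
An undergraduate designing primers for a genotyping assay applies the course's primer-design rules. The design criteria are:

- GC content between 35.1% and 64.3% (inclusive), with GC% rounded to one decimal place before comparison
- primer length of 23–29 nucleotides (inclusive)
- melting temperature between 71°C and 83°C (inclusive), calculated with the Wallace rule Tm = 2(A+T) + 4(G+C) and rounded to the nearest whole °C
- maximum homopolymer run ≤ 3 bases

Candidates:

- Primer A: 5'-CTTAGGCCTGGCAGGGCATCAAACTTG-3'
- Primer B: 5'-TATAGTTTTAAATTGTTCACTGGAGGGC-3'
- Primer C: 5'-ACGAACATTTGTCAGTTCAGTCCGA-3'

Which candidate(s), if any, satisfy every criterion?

Primer C only.

Primer A (27 nt, A=6 T=6 G=8 C=7): GC 15/27 = 55.6% ✓; length 27 ✓; Tm = 2·12 + 4·15 = 84°C, outside 71–83°C ✗; longest run = 3 ✓ — fails.
Primer B (28 nt, A=7 T=11 G=7 C=3): GC 10/28 = 35.7% ✓; length 28 ✓; Tm = 2·18 + 4·10 = 76°C ✓; longest run = 4, exceeds 3 ✗ — fails.
Primer C (25 nt, A=7 T=7 G=5 C=6): GC 11/25 = 44.0% ✓; length 25 ✓; Tm = 2·14 + 4·11 = 72°C ✓; longest run = 3 ✓ — passes.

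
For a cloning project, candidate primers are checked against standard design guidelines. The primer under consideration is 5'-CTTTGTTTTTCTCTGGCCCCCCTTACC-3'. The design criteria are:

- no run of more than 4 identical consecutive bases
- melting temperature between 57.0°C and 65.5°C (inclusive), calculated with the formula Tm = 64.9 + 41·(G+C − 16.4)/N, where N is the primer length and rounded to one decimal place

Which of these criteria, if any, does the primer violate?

Fails: homopolymer run.

Base counts: A=1, T=12, G=3, C=11 (length 27).
homopolymer run: longest run = 6, exceeds 4 ✗
Tm: Tm = 64.9 + 41·(14 − 16.4)/27 = 61.3°C ✓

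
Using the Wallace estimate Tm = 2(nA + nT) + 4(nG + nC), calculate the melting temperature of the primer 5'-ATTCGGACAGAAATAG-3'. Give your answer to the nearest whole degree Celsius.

Base counts: A=7, T=3, G=4, C=2 (length 16).
Tm = 2·(7+3) + 4·(4+2) = 2·10 + 4·6 = 20 + 24 = 44°C.

44°C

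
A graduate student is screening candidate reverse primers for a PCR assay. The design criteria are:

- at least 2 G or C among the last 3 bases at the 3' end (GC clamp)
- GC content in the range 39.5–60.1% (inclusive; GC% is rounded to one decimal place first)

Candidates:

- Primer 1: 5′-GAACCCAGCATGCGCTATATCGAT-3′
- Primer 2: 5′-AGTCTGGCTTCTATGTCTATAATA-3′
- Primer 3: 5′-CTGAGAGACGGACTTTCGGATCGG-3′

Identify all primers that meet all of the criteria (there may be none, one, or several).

Primer 3 only.

Primer 1 (24 nt, A=7 T=5 G=5 C=7): 3' end GAT has 1 G/C, need ≥2 ✗; GC 12/24 = 50.0% ✓ — fails.
Primer 2 (24 nt, A=6 T=10 G=4 C=4): 3' end ATA has 0 G/C, need ≥2 ✗; GC 8/24 = 33.3%, outside 39.5–60.1% ✗ — fails.
Primer 3 (24 nt, A=5 T=5 G=9 C=5): 3' end CGG has 3 G/C ✓; GC 14/24 = 58.3% ✓ — passes.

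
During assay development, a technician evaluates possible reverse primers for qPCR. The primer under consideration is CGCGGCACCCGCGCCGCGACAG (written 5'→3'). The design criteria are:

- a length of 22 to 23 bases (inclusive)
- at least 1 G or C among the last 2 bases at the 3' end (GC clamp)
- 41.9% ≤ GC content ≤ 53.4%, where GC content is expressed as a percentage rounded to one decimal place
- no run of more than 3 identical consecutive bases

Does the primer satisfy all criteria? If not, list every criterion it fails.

Base counts: A=3, T=0, G=8, C=11 (length 22).
length: length 22 ✓
GC clamp: 3' end AG has 1 G/C ✓
GC content: GC 19/22 = 86.4%, outside 41.9–53.4% ✗
homopolymer run: longest run = 3 ✓

Fails: GC content.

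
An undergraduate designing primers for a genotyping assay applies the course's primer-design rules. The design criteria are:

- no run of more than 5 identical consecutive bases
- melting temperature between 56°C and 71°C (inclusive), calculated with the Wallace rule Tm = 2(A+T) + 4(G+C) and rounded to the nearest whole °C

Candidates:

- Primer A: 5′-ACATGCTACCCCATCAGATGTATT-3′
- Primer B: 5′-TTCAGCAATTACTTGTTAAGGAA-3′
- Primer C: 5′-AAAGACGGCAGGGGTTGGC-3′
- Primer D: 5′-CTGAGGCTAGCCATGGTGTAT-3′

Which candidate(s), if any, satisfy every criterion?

Primer A, Primer B, Primer C and Primer D.

Primer A (24 nt, A=7 T=7 G=3 C=7): longest run = 4 ✓; Tm = 2·14 + 4·10 = 68°C ✓ — passes.
Primer B (23 nt, A=8 T=8 G=4 C=3): longest run = 2 ✓; Tm = 2·16 + 4·7 = 60°C ✓ — passes.
Primer C (19 nt, A=5 T=2 G=9 C=3): longest run = 4 ✓; Tm = 2·7 + 4·12 = 62°C ✓ — passes.
Primer D (21 nt, A=4 T=6 G=7 C=4): longest run = 2 ✓; Tm = 2·10 + 4·11 = 64°C ✓ — passes.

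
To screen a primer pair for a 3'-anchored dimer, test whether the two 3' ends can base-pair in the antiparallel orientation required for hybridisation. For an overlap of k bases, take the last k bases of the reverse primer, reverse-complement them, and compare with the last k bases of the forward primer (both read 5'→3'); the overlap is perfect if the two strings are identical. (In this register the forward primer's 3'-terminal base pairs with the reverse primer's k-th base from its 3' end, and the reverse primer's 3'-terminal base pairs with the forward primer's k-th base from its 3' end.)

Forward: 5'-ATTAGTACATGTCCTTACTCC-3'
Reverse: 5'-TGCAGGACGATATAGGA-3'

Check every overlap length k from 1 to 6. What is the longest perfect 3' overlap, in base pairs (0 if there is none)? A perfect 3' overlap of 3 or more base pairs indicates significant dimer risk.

Last 6 bases (5'→3') — forward …TACTCC, reverse …ATAGGA.
Reverse complement of the reverse primer's last 6 bases: TCCTAT; its first k bases are the reverse complement of the reverse primer's last k bases, so a perfect k-base overlap needs the forward primer's last k bases to equal them.
Comparing (forward last k vs required): k=1: C vs T ✗; k=2: CC vs TC ✗; k=3: TCC vs TCC ✓; k=4: CTCC vs TCCT ✗; k=5: ACTCC vs TCCTA ✗; k=6: TACTCC vs TCCTAT ✗.
Only k = 3 is perfect, so the longest perfect 3' overlap is 3.

Longest perfect overlap: 3 complementary base pairs; significant dimer risk (threshold 3).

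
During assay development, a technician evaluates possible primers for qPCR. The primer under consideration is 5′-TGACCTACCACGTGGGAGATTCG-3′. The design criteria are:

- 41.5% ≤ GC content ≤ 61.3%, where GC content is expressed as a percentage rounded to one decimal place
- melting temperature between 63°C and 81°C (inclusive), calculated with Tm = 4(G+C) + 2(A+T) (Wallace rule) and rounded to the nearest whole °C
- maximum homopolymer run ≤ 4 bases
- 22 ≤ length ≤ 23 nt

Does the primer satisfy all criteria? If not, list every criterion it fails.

Meets all criteria.

Base counts: A=5, T=5, G=7, C=6 (length 23).
GC content: GC 13/23 = 56.5% ✓
Tm: Tm = 2·10 + 4·13 = 72°C ✓
homopolymer run: longest run = 3 ✓
length: length 23 ✓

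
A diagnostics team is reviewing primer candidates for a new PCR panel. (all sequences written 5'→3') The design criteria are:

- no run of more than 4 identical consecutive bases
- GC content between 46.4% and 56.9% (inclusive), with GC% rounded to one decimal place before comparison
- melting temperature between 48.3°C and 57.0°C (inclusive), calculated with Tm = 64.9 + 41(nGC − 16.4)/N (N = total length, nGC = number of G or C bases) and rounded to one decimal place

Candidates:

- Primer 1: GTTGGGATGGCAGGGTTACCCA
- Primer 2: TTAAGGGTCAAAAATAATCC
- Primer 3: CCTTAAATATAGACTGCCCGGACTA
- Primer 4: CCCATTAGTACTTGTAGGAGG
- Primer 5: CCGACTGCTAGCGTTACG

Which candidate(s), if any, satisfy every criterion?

Primer 4 only.

Primer 1 (22 nt, A=4 T=5 G=9 C=4): longest run = 3 ✓; GC 13/22 = 59.1%, outside 46.4–56.9% ✗; Tm = 64.9 + 41·(13 − 16.4)/22 = 58.6°C, outside 48.3–57.0°C ✗ — fails.
Primer 2 (20 nt, A=9 T=5 G=3 C=3): longest run = 5, exceeds 4 ✗; GC 6/20 = 30.0%, outside 46.4–56.9% ✗; Tm = 64.9 + 41·(6 − 16.4)/20 = 43.6°C, outside 48.3–57.0°C ✗ — fails.
Primer 3 (25 nt, A=8 T=6 G=4 C=7): longest run = 3 ✓; GC 11/25 = 44.0%, outside 46.4–56.9% ✗; Tm = 64.9 + 41·(11 − 16.4)/25 = 56.0°C ✓ — fails.
Primer 4 (21 nt, A=5 T=6 G=6 C=4): longest run = 3 ✓; GC 10/21 = 47.6% ✓; Tm = 64.9 + 41·(10 − 16.4)/21 = 52.4°C ✓ — passes.
Primer 5 (18 nt, A=3 T=4 G=5 C=6): longest run = 2 ✓; GC 11/18 = 61.1%, outside 46.4–56.9% ✗; Tm = 64.9 + 41·(11 − 16.4)/18 = 52.6°C ✓ — fails.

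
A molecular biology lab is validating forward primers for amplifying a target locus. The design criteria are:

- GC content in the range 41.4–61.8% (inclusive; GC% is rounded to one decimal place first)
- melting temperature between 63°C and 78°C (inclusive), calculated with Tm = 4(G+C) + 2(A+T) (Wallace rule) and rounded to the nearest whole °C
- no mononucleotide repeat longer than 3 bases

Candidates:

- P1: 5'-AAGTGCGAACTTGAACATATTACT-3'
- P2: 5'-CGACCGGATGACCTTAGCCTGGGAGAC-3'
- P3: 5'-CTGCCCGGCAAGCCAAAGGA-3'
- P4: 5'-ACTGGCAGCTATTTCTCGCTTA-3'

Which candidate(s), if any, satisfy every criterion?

P4 only.

P1 (24 nt, A=9 T=7 G=4 C=4): GC 8/24 = 33.3%, outside 41.4–61.8% ✗; Tm = 2·16 + 4·8 = 64°C ✓; longest run = 2 ✓ — fails.
P2 (27 nt, A=6 T=4 G=9 C=8): GC 17/27 = 63.0%, outside 41.4–61.8% ✗; Tm = 2·10 + 4·17 = 88°C, outside 63–78°C ✗; longest run = 3 ✓ — fails.
P3 (20 nt, A=6 T=1 G=6 C=7): GC 13/20 = 65.0%, outside 41.4–61.8% ✗; Tm = 2·7 + 4·13 = 66°C ✓; longest run = 3 ✓ — fails.
P4 (22 nt, A=4 T=8 G=4 C=6): GC 10/22 = 45.5% ✓; Tm = 2·12 + 4·10 = 64°C ✓; longest run = 3 ✓ — passes.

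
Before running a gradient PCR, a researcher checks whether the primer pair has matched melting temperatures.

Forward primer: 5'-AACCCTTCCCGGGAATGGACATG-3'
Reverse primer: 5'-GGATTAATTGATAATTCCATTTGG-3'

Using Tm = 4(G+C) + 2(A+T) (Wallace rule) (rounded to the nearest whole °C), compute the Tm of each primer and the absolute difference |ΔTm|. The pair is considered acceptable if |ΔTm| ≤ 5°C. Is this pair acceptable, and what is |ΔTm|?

Forward: A=6 T=4 G=6 C=7 → Tm = 2·10 + 4·13 = 72°C.
Reverse: A=7 T=10 G=5 C=2 → Tm = 2·17 + 4·7 = 62°C.
|ΔTm| = |72 − 62| = 10°C, > 5°C.

|ΔTm| = 10°C; the pair is not acceptable.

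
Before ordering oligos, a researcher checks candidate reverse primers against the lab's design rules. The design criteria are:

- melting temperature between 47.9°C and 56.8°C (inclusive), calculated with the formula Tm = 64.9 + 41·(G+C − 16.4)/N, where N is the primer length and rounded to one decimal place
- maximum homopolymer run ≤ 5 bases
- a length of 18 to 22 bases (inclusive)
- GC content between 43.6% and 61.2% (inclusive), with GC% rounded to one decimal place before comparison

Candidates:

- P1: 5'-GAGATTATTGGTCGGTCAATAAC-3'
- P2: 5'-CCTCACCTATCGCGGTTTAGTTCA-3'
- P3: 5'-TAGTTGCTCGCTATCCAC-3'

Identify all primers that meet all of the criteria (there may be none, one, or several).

P3 only.

P1 (23 nt, A=7 T=7 G=6 C=3): Tm = 64.9 + 41·(9 − 16.4)/23 = 51.7°C ✓; longest run = 2 ✓; length 23, outside 18–22 ✗; GC 9/23 = 39.1%, outside 43.6–61.2% ✗ — fails.
P2 (24 nt, A=4 T=8 G=4 C=8): Tm = 64.9 + 41·(12 − 16.4)/24 = 57.4°C, outside 47.9–56.8°C ✗; longest run = 3 ✓; length 24, outside 18–22 ✗; GC 12/24 = 50.0% ✓ — fails.
P3 (18 nt, A=3 T=6 G=3 C=6): Tm = 64.9 + 41·(9 − 16.4)/18 = 48.0°C ✓; longest run = 2 ✓; length 18 ✓; GC 9/18 = 50.0% ✓ — passes.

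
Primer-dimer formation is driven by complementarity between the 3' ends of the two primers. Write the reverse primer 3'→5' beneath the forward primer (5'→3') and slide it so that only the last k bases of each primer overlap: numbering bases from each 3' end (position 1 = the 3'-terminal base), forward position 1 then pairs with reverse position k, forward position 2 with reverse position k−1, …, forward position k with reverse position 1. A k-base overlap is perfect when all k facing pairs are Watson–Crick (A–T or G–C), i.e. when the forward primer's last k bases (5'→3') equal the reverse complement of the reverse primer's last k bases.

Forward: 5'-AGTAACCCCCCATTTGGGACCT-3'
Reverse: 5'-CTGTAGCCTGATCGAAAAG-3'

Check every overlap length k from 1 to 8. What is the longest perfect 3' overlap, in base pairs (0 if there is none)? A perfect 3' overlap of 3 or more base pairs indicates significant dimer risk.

Last 8 bases (5'→3') — forward …TGGGACCT, reverse …TCGAAAAG.
Reverse complement of the reverse primer's last 8 bases: CTTTTCGA; its first k bases are the reverse complement of the reverse primer's last k bases, so a perfect k-base overlap needs the forward primer's last k bases to equal them.
Comparing (forward last k vs required): k=1: T vs C ✗; k=2: CT vs CT ✓; k=3: CCT vs CTT ✗; k=4: ACCT vs CTTT ✗; k=5: GACCT vs CTTTT ✗; k=6: GGACCT vs CTTTTC ✗; k=7: GGGACCT vs CTTTTCG ✗; k=8: TGGGACCT vs CTTTTCGA ✗.
Only k = 2 is perfect, so the longest perfect 3' overlap is 2.

Longest perfect overlap: 2 complementary base pairs; below the dimer-risk threshold (threshold 3).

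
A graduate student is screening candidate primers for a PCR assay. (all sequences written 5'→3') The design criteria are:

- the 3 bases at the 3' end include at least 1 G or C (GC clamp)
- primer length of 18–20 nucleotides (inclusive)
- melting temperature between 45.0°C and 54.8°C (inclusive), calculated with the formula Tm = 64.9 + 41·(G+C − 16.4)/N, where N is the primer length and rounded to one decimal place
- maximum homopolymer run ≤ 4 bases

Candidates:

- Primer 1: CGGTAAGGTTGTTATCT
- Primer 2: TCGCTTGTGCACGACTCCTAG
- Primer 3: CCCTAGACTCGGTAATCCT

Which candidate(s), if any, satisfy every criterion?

Primer 1 (17 nt, A=3 T=7 G=5 C=2): 3' end TCT has 1 G/C ✓; length 17, outside 18–20 ✗; Tm = 64.9 + 41·(7 − 16.4)/17 = 42.2°C, outside 45.0–54.8°C ✗; longest run = 2 ✓ — fails.
Primer 2 (21 nt, A=3 T=6 G=5 C=7): 3' end TAG has 1 G/C ✓; length 21, outside 18–20 ✗; Tm = 64.9 + 41·(12 − 16.4)/21 = 56.3°C, outside 45.0–54.8°C ✗; longest run = 2 ✓ — fails.
Primer 3 (19 nt, A=4 T=5 G=3 C=7): 3' end CCT has 2 G/C ✓; length 19 ✓; Tm = 64.9 + 41·(10 − 16.4)/19 = 51.1°C ✓; longest run = 3 ✓ — passes.

Primer 3 only.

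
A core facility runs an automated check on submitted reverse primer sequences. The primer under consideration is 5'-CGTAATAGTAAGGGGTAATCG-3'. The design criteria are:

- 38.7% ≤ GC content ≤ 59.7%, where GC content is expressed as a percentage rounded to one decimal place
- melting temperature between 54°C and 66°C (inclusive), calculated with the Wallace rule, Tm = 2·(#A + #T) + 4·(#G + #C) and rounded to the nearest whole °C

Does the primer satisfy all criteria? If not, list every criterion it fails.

Meets all criteria.

Base counts: A=7, T=5, G=7, C=2 (length 21).
GC content: GC 9/21 = 42.9% ✓
Tm: Tm = 2·12 + 4·9 = 60°C ✓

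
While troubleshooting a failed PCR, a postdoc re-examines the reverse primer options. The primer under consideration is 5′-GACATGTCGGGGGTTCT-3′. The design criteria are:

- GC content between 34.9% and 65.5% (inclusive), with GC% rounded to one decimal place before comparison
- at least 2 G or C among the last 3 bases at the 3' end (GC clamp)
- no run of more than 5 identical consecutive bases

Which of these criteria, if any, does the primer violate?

Fails: GC clamp.

Base counts: A=2, T=5, G=7, C=3 (length 17).
GC content: GC 10/17 = 58.8% ✓
GC clamp: 3' end TCT has 1 G/C, need ≥2 ✗
homopolymer run: longest run = 5 ✓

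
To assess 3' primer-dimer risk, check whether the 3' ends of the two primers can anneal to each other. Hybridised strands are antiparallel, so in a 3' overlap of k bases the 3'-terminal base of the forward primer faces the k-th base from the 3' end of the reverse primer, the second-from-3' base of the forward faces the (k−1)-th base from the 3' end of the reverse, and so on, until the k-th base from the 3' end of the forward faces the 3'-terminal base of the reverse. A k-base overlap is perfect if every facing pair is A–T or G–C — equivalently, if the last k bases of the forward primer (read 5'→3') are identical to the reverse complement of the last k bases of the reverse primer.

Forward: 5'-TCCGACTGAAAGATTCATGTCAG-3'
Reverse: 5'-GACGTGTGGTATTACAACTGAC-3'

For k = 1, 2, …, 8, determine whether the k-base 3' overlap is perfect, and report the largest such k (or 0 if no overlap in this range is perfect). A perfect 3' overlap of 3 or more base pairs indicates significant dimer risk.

Longest perfect overlap: 5 complementary base pairs; significant dimer risk (threshold 3).

Last 8 bases (5'→3') — forward …CATGTCAG, reverse …CAACTGAC.
Reverse complement of the reverse primer's last 8 bases: GTCAGTTG; its first k bases are the reverse complement of the reverse primer's last k bases, so a perfect k-base overlap needs the forward primer's last k bases to equal them.
Comparing (forward last k vs required): k=1: G vs G ✓; k=2: AG vs GT ✗; k=3: CAG vs GTC ✗; k=4: TCAG vs GTCA ✗; k=5: GTCAG vs GTCAG ✓; k=6: TGTCAG vs GTCAGT ✗; k=7: ATGTCAG vs GTCAGTT ✗; k=8: CATGTCAG vs GTCAGTTG ✗.
Perfect overlaps at k = 1, 5; the largest is 5.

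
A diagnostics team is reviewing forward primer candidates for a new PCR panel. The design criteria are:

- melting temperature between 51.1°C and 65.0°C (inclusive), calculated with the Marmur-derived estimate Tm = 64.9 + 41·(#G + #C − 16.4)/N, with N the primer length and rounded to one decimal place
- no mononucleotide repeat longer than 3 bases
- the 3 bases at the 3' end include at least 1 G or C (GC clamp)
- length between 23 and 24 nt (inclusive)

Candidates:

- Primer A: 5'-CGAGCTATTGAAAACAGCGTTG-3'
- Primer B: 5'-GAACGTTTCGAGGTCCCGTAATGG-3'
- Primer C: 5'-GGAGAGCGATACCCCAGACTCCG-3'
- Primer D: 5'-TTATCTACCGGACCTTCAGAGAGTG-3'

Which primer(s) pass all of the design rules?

Primer A (22 nt, A=7 T=5 G=6 C=4): Tm = 64.9 + 41·(10 − 16.4)/22 = 53.0°C ✓; longest run = 4, exceeds 3 ✗; 3' end TTG has 1 G/C ✓; length 22, outside 23–24 ✗ — fails.
Primer B (24 nt, A=5 T=6 G=8 C=5): Tm = 64.9 + 41·(13 − 16.4)/24 = 59.1°C ✓; longest run = 3 ✓; 3' end TGG has 2 G/C ✓; length 24 ✓ — passes.
Primer C (23 nt, A=6 T=2 G=7 C=8): Tm = 64.9 + 41·(15 − 16.4)/23 = 62.4°C ✓; longest run = 4, exceeds 3 ✗; 3' end CCG has 3 G/C ✓; length 23 ✓ — fails.
Primer D (25 nt, A=6 T=7 G=6 C=6): Tm = 64.9 + 41·(12 − 16.4)/25 = 57.7°C ✓; longest run = 2 ✓; 3' end GTG has 2 G/C ✓; length 25, outside 23–24 ✗ — fails.

Primer B only.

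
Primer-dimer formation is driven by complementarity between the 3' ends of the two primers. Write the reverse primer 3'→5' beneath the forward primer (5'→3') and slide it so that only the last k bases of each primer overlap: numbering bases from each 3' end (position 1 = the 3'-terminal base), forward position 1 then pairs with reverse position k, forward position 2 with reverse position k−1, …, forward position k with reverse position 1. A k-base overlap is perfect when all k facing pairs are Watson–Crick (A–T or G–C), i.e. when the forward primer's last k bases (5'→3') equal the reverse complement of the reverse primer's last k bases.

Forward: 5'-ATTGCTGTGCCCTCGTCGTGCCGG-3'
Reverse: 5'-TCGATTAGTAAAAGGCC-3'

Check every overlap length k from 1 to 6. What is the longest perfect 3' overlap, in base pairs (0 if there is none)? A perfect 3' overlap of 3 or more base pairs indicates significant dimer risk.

Last 6 bases (5'→3') — forward …TGCCGG, reverse …AAGGCC.
Reverse complement of the reverse primer's last 6 bases: GGCCTT; its first k bases are the reverse complement of the reverse primer's last k bases, so a perfect k-base overlap needs the forward primer's last k bases to equal them.
Comparing (forward last k vs required): k=1: G vs G ✓; k=2: GG vs GG ✓; k=3: CGG vs GGC ✗; k=4: CCGG vs GGCC ✗; k=5: GCCGG vs GGCCT ✗; k=6: TGCCGG vs GGCCTT ✗.
Perfect overlaps at k = 1, 2; the largest is 2.

Longest perfect overlap: 2 complementary base pairs; below the dimer-risk threshold (threshold 3).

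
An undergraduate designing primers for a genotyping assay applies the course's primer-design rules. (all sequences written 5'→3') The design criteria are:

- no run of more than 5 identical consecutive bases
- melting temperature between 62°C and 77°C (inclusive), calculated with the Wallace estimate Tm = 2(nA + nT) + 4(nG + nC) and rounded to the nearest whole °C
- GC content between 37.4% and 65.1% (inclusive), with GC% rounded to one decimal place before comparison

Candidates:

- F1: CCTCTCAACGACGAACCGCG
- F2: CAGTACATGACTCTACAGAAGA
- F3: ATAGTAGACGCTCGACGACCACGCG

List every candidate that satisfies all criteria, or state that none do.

F1 (20 nt, A=5 T=2 G=4 C=9): longest run = 2 ✓; Tm = 2·7 + 4·13 = 66°C ✓; GC 13/20 = 65.0% ✓ — passes.
F2 (22 nt, A=9 T=4 G=4 C=5): longest run = 2 ✓; Tm = 2·13 + 4·9 = 62°C ✓; GC 9/22 = 40.9% ✓ — passes.
F3 (25 nt, A=7 T=3 G=7 C=8): longest run = 2 ✓; Tm = 2·10 + 4·15 = 80°C, outside 62–77°C ✗; GC 15/25 = 60.0% ✓ — fails.

F1 and F2.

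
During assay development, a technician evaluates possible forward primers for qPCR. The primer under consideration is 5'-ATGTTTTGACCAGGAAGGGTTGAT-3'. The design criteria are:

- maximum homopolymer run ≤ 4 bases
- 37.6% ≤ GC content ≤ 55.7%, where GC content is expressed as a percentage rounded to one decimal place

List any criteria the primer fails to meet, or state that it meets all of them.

Base counts: A=6, T=8, G=8, C=2 (length 24).
homopolymer run: longest run = 4 ✓
GC content: GC 10/24 = 41.7% ✓

Meets all criteria.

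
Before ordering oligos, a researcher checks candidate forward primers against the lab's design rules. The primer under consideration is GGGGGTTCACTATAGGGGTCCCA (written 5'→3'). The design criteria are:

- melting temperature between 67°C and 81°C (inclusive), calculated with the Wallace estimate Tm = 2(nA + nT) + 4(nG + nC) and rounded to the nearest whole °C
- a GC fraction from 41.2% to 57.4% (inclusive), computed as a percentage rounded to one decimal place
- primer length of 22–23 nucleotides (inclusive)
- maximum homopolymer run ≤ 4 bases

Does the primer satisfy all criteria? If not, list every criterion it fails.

Base counts: A=4, T=5, G=9, C=5 (length 23).
Tm: Tm = 2·9 + 4·14 = 74°C ✓
GC content: GC 14/23 = 60.9%, outside 41.2–57.4% ✗
length: length 23 ✓
homopolymer run: longest run = 5, exceeds 4 ✗

Fails: GC content, homopolymer run.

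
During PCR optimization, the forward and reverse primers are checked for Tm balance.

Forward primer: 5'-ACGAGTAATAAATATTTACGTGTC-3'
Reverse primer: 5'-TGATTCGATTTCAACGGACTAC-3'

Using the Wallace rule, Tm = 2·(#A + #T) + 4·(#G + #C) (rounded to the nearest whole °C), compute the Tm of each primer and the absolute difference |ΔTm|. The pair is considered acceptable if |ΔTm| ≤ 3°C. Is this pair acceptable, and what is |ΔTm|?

|ΔTm| = 0°C; the pair is acceptable.

Forward: A=9 T=8 G=4 C=3 → Tm = 2·17 + 4·7 = 62°C.
Reverse: A=6 T=7 G=4 C=5 → Tm = 2·13 + 4·9 = 62°C.
|ΔTm| = |62 − 62| = 0°C, ≤ 3°C.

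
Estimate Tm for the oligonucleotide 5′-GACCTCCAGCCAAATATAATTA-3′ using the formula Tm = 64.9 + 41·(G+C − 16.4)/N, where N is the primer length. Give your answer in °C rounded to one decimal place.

49.2°C

Base counts: A=9, T=5, G=2, C=6; G+C = 8, N = 22.
Tm = 64.9 + 41·(8 − 16.4)/22 = 64.9 + -344.40/22 = 49.2°C.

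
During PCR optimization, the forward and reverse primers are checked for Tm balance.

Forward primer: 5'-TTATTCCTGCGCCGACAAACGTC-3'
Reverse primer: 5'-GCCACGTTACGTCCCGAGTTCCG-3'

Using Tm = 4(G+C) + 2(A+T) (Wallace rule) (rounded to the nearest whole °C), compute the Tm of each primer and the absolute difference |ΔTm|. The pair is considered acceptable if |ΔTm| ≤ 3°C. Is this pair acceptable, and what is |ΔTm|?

Forward: A=5 T=6 G=4 C=8 → Tm = 2·11 + 4·12 = 70°C.
Reverse: A=3 T=5 G=6 C=9 → Tm = 2·8 + 4·15 = 76°C.
|ΔTm| = |70 − 76| = 6°C, > 3°C.

|ΔTm| = 6°C; the pair is not acceptable.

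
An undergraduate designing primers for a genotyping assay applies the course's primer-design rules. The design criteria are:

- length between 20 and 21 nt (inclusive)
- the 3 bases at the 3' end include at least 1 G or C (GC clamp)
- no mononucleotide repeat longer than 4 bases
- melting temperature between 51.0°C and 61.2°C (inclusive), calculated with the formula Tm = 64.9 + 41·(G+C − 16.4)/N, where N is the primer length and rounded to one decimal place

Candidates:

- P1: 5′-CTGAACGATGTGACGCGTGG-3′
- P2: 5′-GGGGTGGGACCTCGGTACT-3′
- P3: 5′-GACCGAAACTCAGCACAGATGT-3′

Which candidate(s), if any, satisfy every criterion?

P1 only.

P1 (20 nt, A=4 T=4 G=8 C=4): length 20 ✓; 3' end TGG has 2 G/C ✓; longest run = 2 ✓; Tm = 64.9 + 41·(12 − 16.4)/20 = 55.9°C ✓ — passes.
P2 (19 nt, A=2 T=4 G=9 C=4): length 19, outside 20–21 ✗; 3' end ACT has 1 G/C ✓; longest run = 4 ✓; Tm = 64.9 + 41·(13 − 16.4)/19 = 57.6°C ✓ — fails.
P3 (22 nt, A=8 T=3 G=5 C=6): length 22, outside 20–21 ✗; 3' end TGT has 1 G/C ✓; longest run = 3 ✓; Tm = 64.9 + 41·(11 − 16.4)/22 = 54.8°C ✓ — fails.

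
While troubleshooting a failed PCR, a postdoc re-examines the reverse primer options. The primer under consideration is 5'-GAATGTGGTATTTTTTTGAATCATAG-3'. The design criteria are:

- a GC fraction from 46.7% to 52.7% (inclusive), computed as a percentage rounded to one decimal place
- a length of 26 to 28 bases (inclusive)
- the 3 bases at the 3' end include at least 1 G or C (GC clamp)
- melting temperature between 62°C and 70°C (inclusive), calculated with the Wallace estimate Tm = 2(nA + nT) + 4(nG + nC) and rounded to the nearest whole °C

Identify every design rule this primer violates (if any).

Base counts: A=7, T=12, G=6, C=1 (length 26).
GC content: GC 7/26 = 26.9%, outside 46.7–52.7% ✗
length: length 26 ✓
GC clamp: 3' end TAG has 1 G/C ✓
Tm: Tm = 2·19 + 4·7 = 66°C ✓

Fails: GC content.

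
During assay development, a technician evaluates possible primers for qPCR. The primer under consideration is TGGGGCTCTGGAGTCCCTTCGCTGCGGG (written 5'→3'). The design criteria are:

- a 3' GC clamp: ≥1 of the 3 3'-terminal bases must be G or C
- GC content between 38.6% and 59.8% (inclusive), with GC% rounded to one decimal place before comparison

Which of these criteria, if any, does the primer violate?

Base counts: A=1, T=7, G=12, C=8 (length 28).
GC clamp: 3' end GGG has 3 G/C ✓
GC content: GC 20/28 = 71.4%, outside 38.6–59.8% ✗

Fails: GC content.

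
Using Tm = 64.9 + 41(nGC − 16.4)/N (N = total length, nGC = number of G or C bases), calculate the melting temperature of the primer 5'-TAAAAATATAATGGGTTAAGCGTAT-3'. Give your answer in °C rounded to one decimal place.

47.8°C

Base counts: A=11, T=8, G=5, C=1; G+C = 6, N = 25.
Tm = 64.9 + 41·(6 − 16.4)/25 = 64.9 + -426.40/25 = 47.8°C.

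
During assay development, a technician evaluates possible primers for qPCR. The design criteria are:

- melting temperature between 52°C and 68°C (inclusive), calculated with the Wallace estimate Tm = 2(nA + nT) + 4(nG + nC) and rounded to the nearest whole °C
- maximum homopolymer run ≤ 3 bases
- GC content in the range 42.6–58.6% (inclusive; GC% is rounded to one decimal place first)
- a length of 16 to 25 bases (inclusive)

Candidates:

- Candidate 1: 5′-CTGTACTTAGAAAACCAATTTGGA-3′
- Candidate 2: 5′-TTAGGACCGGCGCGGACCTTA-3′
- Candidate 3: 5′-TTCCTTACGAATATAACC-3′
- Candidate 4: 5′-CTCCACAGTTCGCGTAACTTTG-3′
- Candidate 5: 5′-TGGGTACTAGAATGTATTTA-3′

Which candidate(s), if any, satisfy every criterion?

Candidate 1 (24 nt, A=9 T=7 G=4 C=4): Tm = 2·16 + 4·8 = 64°C ✓; longest run = 4, exceeds 3 ✗; GC 8/24 = 33.3%, outside 42.6–58.6% ✗; length 24 ✓ — fails.
Candidate 2 (21 nt, A=4 T=4 G=7 C=6): Tm = 2·8 + 4·13 = 68°C ✓; longest run = 2 ✓; GC 13/21 = 61.9%, outside 42.6–58.6% ✗; length 21 ✓ — fails.
Candidate 3 (18 nt, A=6 T=6 G=1 C=5): Tm = 2·12 + 4·6 = 48°C, outside 52–68°C ✗; longest run = 2 ✓; GC 6/18 = 33.3%, outside 42.6–58.6% ✗; length 18 ✓ — fails.
Candidate 4 (22 nt, A=4 T=7 G=4 C=7): Tm = 2·11 + 4·11 = 66°C ✓; longest run = 3 ✓; GC 11/22 = 50.0% ✓; length 22 ✓ — passes.
Candidate 5 (20 nt, A=6 T=8 G=5 C=1): Tm = 2·14 + 4·6 = 52°C ✓; longest run = 3 ✓; GC 6/20 = 30.0%, outside 42.6–58.6% ✗; length 20 ✓ — fails.

Candidate 4 only.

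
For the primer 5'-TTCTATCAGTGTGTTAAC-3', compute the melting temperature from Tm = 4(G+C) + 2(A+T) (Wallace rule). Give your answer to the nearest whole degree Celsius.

Base counts: A=4, T=8, G=3, C=3 (length 18).
Tm = 2·(4+8) + 4·(3+3) = 2·12 + 4·6 = 24 + 24 = 48°C.

48°C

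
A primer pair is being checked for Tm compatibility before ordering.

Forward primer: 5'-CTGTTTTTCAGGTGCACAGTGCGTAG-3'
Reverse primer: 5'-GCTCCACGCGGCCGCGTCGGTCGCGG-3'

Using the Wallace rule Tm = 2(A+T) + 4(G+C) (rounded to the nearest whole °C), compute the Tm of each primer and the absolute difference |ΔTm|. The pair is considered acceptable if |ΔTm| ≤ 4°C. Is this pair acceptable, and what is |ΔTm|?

Forward: A=4 T=9 G=8 C=5 → Tm = 2·13 + 4·13 = 78°C.
Reverse: A=1 T=3 G=11 C=11 → Tm = 2·4 + 4·22 = 96°C.
|ΔTm| = |78 − 96| = 18°C, > 4°C.

|ΔTm| = 18°C; the pair is not acceptable.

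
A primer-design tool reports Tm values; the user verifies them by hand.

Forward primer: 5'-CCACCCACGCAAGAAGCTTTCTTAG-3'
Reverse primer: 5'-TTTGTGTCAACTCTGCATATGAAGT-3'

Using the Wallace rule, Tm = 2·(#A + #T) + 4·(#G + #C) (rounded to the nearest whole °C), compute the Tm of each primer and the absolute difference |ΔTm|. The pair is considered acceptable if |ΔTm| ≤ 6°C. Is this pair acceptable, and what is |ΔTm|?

|ΔTm| = 8°C; the pair is not acceptable.

Forward: A=7 T=5 G=4 C=9 → Tm = 2·12 + 4·13 = 76°C.
Reverse: A=6 T=10 G=5 C=4 → Tm = 2·16 + 4·9 = 68°C.
|ΔTm| = |76 − 68| = 8°C, > 6°C.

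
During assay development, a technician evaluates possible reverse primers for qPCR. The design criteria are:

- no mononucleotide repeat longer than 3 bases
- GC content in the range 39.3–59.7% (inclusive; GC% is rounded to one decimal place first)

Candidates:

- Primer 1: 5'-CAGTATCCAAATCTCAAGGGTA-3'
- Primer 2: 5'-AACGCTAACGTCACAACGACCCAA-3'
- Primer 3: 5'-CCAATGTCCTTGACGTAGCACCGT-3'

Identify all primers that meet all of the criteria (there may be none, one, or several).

Primer 1 (22 nt, A=8 T=5 G=4 C=5): longest run = 3 ✓; GC 9/22 = 40.9% ✓ — passes.
Primer 2 (24 nt, A=10 T=2 G=3 C=9): longest run = 3 ✓; GC 12/24 = 50.0% ✓ — passes.
Primer 3 (24 nt, A=5 T=6 G=5 C=8): longest run = 2 ✓; GC 13/24 = 54.2% ✓ — passes.

Primer 1, Primer 2 and Primer 3.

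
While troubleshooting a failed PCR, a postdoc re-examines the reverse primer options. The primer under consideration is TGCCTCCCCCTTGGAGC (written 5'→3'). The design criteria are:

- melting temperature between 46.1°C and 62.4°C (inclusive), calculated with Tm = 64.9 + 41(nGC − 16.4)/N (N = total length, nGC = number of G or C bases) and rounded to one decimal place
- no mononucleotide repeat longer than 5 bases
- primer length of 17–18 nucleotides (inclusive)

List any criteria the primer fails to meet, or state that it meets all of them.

Meets all criteria.

Base counts: A=1, T=4, G=4, C=8 (length 17).
Tm: Tm = 64.9 + 41·(12 − 16.4)/17 = 54.3°C ✓
homopolymer run: longest run = 5 ✓
length: length 17 ✓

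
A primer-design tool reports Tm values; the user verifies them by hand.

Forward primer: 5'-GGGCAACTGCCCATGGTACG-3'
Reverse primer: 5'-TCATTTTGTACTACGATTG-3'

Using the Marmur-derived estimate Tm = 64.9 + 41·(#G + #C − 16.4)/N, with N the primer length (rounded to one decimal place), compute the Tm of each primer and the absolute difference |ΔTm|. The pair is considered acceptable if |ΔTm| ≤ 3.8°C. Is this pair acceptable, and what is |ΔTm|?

Forward: G+C = 13, N = 20 → Tm = 64.9 + 41·(13 − 16.4)/20 = 57.9°C.
Reverse: G+C = 6, N = 19 → Tm = 64.9 + 41·(6 − 16.4)/19 = 42.5°C.
|ΔTm| = |57.9 − 42.5| = 15.4°C, > 3.8°C.

|ΔTm| = 15.4°C; the pair is not acceptable.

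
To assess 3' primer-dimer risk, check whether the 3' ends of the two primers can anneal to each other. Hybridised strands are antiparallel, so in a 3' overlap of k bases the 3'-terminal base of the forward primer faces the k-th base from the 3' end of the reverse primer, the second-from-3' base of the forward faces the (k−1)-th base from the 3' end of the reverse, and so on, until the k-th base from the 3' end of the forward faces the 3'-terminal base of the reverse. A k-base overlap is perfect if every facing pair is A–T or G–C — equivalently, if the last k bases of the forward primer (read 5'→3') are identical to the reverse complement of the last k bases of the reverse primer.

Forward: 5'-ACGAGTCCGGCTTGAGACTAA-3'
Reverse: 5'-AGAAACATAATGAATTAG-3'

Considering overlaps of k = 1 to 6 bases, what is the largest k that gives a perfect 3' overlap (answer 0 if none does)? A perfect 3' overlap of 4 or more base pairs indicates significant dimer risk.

Last 6 bases (5'→3') — forward …GACTAA, reverse …AATTAG.
Reverse complement of the reverse primer's last 6 bases: CTAATT; its first k bases are the reverse complement of the reverse primer's last k bases, so a perfect k-base overlap needs the forward primer's last k bases to equal them.
Comparing (forward last k vs required): k=1: A vs C ✗; k=2: AA vs CT ✗; k=3: TAA vs CTA ✗; k=4: CTAA vs CTAA ✓; k=5: ACTAA vs CTAAT ✗; k=6: GACTAA vs CTAATT ✗.
Only k = 4 is perfect, so the longest perfect 3' overlap is 4.

Longest perfect overlap: 4 complementary base pairs; significant dimer risk (threshold 4).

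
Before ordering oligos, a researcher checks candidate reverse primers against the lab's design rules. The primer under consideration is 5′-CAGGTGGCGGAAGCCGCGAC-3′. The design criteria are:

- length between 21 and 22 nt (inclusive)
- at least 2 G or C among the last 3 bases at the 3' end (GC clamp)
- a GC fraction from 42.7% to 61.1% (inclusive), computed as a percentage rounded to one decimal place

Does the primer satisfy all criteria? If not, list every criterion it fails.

Base counts: A=4, T=1, G=9, C=6 (length 20).
length: length 20, outside 21–22 ✗
GC clamp: 3' end GAC has 2 G/C ✓
GC content: GC 15/20 = 75.0%, outside 42.7–61.1% ✗

Fails: length, GC content.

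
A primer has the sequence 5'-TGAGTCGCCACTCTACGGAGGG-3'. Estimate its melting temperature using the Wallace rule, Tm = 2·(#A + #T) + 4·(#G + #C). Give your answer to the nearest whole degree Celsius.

72°C

Base counts: A=4, T=4, G=8, C=6 (length 22).
Tm = 2·(4+4) + 4·(8+6) = 2·8 + 4·14 = 16 + 56 = 72°C.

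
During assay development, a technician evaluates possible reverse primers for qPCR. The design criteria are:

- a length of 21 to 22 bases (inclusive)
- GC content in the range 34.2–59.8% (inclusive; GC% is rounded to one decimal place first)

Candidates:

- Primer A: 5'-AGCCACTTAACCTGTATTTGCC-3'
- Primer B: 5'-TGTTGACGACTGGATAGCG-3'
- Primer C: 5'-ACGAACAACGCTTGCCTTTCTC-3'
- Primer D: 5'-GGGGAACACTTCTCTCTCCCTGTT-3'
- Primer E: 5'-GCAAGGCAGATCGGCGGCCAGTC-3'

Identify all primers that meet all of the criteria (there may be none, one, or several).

Primer A (22 nt, A=5 T=7 G=3 C=7): length 22 ✓; GC 10/22 = 45.5% ✓ — passes.
Primer B (19 nt, A=4 T=5 G=7 C=3): length 19, outside 21–22 ✗; GC 10/19 = 52.6% ✓ — fails.
Primer C (22 nt, A=5 T=6 G=3 C=8): length 22 ✓; GC 11/22 = 50.0% ✓ — passes.
Primer D (24 nt, A=3 T=8 G=5 C=8): length 24, outside 21–22 ✗; GC 13/24 = 54.2% ✓ — fails.
Primer E (23 nt, A=5 T=2 G=9 C=7): length 23, outside 21–22 ✗; GC 16/23 = 69.6%, outside 34.2–59.8% ✗ — fails.

Primer A and Primer C.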